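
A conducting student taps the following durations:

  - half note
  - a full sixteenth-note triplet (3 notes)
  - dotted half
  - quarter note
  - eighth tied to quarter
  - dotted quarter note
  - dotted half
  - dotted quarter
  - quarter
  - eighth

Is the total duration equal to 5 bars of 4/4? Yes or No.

One bar of 4/4 = 8 eighth notes, so 5 bars = 40.
Convert each value to eighth notes: half note = 4; a full sixteenth-note triplet (3 notes) (three triplet sixteenths span one eighth) = 1; dotted half = 6; quarter note = 2; eighth tied to quarter (eighth + quarter) = 3; dotted quarter note = 3; dotted half = 6; dotted quarter = 3; quarter = 2; eighth = 1.
Total: 4 + 1 + 6 + 2 + 3 + 3 + 6 + 3 + 2 + 1 = 31.
31 falls short of 40, so the answer is No.

No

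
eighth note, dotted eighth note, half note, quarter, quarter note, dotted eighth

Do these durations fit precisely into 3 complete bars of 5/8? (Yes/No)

One bar of 5/8 = 10 sixteenth notes, so 3 bars = 30.
Convert each value to sixteenth notes: eighth note = 2; dotted eighth note = 3; half note = 8; quarter = 4; quarter note = 4; dotted eighth = 3.
Adding: 2 + 3 + 8 + 4 + 4 + 3 = 24.
24 falls short of 30, so the answer is No.

No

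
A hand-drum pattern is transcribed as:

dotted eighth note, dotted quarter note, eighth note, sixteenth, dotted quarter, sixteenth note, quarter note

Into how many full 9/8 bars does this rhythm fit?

1

One bar of 9/8 = 18 sixteenth notes.
In sixteenth notes: dotted eighth note = 3; dotted quarter note = 6; eighth note = 2; sixteenth = 1; dotted quarter = 6; sixteenth note = 1; quarter note = 4.
Total: 3 + 6 + 2 + 1 + 6 + 1 + 4 = 23.
23 ÷ 18 = 1 complete bar with 5 left over.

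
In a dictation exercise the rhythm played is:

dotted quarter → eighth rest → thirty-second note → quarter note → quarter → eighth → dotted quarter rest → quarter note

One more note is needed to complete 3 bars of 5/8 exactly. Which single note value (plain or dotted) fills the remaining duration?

3 bars of 5/8 = 60 thirty-second notes.
In thirty-second notes: dotted quarter = 12; eighth rest = 4; thirty-second note = 1; quarter note = 8; quarter = 8; eighth = 4; dotted quarter rest = 12; quarter note = 8.
Adding: 12 + 4 + 1 + 8 + 8 + 4 + 12 + 8 = 57.
Remaining: 60 − 57 = 3 thirty-second notes, which is a dotted sixteenth note.

dotted sixteenth note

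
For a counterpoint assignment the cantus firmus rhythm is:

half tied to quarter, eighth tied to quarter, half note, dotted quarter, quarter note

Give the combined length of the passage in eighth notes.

18

Express everything in eighth notes: half tied to quarter (half + quarter) = 6; eighth tied to quarter (eighth + quarter) = 3; half note = 4; dotted quarter = 3; quarter note = 2.
Altogether 6 + 3 + 4 + 3 + 2 = 18 eighth notes.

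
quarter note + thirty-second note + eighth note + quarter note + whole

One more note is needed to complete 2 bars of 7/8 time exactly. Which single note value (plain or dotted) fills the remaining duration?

dotted sixteenth note

2 bars of 7/8 = 56 thirty-second notes.
Convert each value to thirty-second notes: quarter note = 8; thirty-second note = 1; eighth note = 4; quarter note = 8; whole = 32.
Sum: 8 + 1 + 4 + 8 + 32 = 53.
Remaining: 56 − 53 = 3 thirty-second notes, which is a dotted sixteenth note.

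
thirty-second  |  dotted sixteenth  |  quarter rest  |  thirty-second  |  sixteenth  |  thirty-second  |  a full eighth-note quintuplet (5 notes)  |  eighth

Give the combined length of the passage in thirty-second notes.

Working in thirty-second notes: thirty-second = 1; dotted sixteenth = 3; quarter rest = 8; thirty-second = 1; sixteenth = 2; thirty-second = 1; a full eighth-note quintuplet (5 notes) (five quintuplet eighths span one half) = 16; eighth = 4.
Adding: 1 + 3 + 8 + 1 + 2 + 1 + 16 + 4 = 36 thirty-second notes.

36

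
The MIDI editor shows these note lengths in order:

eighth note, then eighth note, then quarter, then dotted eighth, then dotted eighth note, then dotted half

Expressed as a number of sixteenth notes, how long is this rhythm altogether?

26

Each duration in sixteenth notes: eighth note = 2; eighth note = 2; quarter = 4; dotted eighth = 3; dotted eighth note = 3; dotted half = 12.
Adding: 2 + 2 + 4 + 3 + 3 + 12 = 26 sixteenth notes.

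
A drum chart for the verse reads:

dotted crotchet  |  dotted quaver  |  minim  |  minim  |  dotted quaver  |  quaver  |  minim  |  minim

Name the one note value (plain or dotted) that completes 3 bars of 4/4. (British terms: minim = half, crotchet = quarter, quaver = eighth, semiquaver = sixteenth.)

eighth note

3 bars of 4/4 = 48 sixteenth notes.
Working in sixteenth notes: dotted crotchet = 6; dotted quaver = 3; minim = 8; minim = 8; dotted quaver = 3; quaver = 2; minim = 8; minim = 8.
Adding: 6 + 3 + 8 + 8 + 3 + 2 + 8 + 8 = 46.
Remaining: 48 − 46 = 2 sixteenth notes, which is a eighth note.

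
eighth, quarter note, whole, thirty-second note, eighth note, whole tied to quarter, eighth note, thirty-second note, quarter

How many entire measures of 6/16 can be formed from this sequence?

8

One bar of 6/16 = 12 thirty-second notes.
Working in thirty-second notes: eighth = 4; quarter note = 8; whole = 32; thirty-second note = 1; eighth note = 4; whole tied to quarter (whole + quarter) = 40; eighth note = 4; thirty-second note = 1; quarter = 8.
Sum: 4 + 8 + 32 + 1 + 4 + 40 + 4 + 1 + 8 = 102.
102 ÷ 12 = 8 complete bars with 6 left over.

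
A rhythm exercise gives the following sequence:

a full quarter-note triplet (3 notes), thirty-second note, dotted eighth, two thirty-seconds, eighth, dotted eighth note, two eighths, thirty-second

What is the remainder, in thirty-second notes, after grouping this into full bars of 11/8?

0

One bar of 11/8 = 44 thirty-second notes.
Convert each value to thirty-second notes: a full quarter-note triplet (3 notes) (three triplet quarters span one half) = 16; thirty-second note = 1; dotted eighth = 6; thirty-second = 1; thirty-second = 1; eighth = 4; dotted eighth note = 6; eighth = 4; eighth = 4; thirty-second = 1.
Total: 16 + 1 + 6 + 1 + 1 + 4 + 6 + 4 + 4 + 1 = 44.
44 ÷ 44 = 1 complete bar with 0 thirty-second notes remaining.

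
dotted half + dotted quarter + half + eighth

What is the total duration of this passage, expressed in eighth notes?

In eighth notes: dotted half = 6; dotted quarter = 3; half = 4; eighth = 1.
Total: 6 + 3 + 4 + 1 = 14 eighth notes.

14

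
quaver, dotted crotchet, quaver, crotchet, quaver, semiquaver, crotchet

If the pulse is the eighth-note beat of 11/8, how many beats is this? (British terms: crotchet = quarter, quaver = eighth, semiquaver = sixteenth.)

10.5

One eighth-note beat = 2 sixteenth notes.
Convert each value to sixteenth notes: quaver = 2; dotted crotchet = 6; quaver = 2; crotchet = 4; quaver = 2; semiquaver = 1; crotchet = 4.
Sum: 2 + 6 + 2 + 4 + 2 + 1 + 4 = 21.
21 ÷ 2 = 10.5 beats.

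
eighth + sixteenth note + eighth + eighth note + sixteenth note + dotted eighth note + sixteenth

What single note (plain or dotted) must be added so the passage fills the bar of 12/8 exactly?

dotted half note

The bar of 12/8 = 24 sixteenth notes.
Express everything in sixteenth notes: eighth = 2; sixteenth note = 1; eighth = 2; eighth note = 2; sixteenth note = 1; dotted eighth note = 3; sixteenth = 1.
Adding: 2 + 1 + 2 + 2 + 1 + 3 + 1 = 12.
Remaining: 24 − 12 = 12 sixteenth notes, which is a dotted half note.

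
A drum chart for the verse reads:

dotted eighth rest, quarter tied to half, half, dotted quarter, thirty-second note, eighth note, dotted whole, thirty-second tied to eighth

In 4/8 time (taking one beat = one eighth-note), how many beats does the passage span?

One eighth-note beat = 4 thirty-second notes.
Convert each value to thirty-second notes: dotted eighth rest = 6; quarter tied to half (quarter + half) = 24; half = 16; dotted quarter = 12; thirty-second note = 1; eighth note = 4; dotted whole = 48; thirty-second tied to eighth (thirty-second + eighth) = 5.
Altogether 6 + 24 + 16 + 12 + 1 + 4 + 48 + 5 = 116.
116 ÷ 4 = 29 beats.

29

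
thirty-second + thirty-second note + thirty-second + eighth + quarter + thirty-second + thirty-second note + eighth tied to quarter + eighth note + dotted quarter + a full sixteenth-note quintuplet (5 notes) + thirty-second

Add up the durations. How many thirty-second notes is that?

Each duration in thirty-second notes: thirty-second = 1; thirty-second note = 1; thirty-second = 1; eighth = 4; quarter = 8; thirty-second = 1; thirty-second note = 1; eighth tied to quarter (eighth + quarter) = 12; eighth note = 4; dotted quarter = 12; a full sixteenth-note quintuplet (5 notes) (five quintuplet sixteenths span one quarter) = 8; thirty-second = 1.
Sum: 1 + 1 + 1 + 4 + 8 + 1 + 1 + 12 + 4 + 12 + 8 + 1 = 54 thirty-second notes.

54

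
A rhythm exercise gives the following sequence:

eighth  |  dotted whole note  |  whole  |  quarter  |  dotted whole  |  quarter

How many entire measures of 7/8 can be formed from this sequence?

One bar of 7/8 = 7 eighth notes.
Convert each value to eighth notes: eighth = 1; dotted whole note = 12; whole = 8; quarter = 2; dotted whole = 12; quarter = 2.
Adding: 1 + 12 + 8 + 2 + 12 + 2 = 37.
37 ÷ 7 = 5 complete bars with 2 left over.

5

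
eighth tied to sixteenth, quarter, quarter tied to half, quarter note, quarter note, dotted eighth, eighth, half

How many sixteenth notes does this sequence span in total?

40

Convert each value to sixteenth notes: eighth tied to sixteenth (eighth + sixteenth) = 3; quarter = 4; quarter tied to half (quarter + half) = 12; quarter note = 4; quarter note = 4; dotted eighth = 3; eighth = 2; half = 8.
Total: 3 + 4 + 12 + 4 + 4 + 3 + 2 + 8 = 40 sixteenth notes.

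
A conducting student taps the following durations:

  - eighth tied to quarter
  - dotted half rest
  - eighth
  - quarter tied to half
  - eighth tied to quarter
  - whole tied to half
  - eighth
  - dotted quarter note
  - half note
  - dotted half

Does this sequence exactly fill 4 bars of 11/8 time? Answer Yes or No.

One bar of 11/8 = 11 eighth notes, so 4 bars = 44.
Working in eighth notes: eighth tied to quarter (eighth + quarter) = 3; dotted half rest = 6; eighth = 1; quarter tied to half (quarter + half) = 6; eighth tied to quarter (eighth + quarter) = 3; whole tied to half (whole + half) = 12; eighth = 1; dotted quarter note = 3; half note = 4; dotted half = 6.
Altogether 3 + 6 + 1 + 6 + 3 + 12 + 1 + 3 + 4 + 6 = 45.
45 exceeds 44, so the answer is No.

No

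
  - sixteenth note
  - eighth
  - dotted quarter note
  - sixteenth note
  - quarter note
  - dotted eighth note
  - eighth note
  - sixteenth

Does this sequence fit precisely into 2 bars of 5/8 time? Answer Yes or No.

One bar of 5/8 = 10 sixteenth notes, so 2 bars = 20.
Express everything in sixteenth notes: sixteenth note = 1; eighth = 2; dotted quarter note = 6; sixteenth note = 1; quarter note = 4; dotted eighth note = 3; eighth note = 2; sixteenth = 1.
Total: 1 + 2 + 6 + 1 + 4 + 3 + 2 + 1 = 20.
20 equals 20, so the answer is Yes.

Yes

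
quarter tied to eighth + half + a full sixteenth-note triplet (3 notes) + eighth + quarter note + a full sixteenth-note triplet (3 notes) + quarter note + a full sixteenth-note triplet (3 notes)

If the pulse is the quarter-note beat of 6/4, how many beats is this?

7.5

One quarter-note beat = 2 eighth notes.
Convert each value to eighth notes: quarter tied to eighth (quarter + eighth) = 3; half = 4; a full sixteenth-note triplet (3 notes) (three triplet sixteenths span one eighth) = 1; eighth = 1; quarter note = 2; a full sixteenth-note triplet (3 notes) (three triplet sixteenths span one eighth) = 1; quarter note = 2; a full sixteenth-note triplet (3 notes) (three triplet sixteenths span one eighth) = 1.
Sum: 3 + 4 + 1 + 1 + 2 + 1 + 2 + 1 = 15.
15 ÷ 2 = 7.5 beats.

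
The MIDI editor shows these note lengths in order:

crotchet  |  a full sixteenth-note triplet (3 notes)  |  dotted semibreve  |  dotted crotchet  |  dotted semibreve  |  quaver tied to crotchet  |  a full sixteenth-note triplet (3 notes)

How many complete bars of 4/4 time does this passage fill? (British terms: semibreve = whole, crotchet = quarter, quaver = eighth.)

4

One bar of 4/4 = 8 eighth notes.
Working in eighth notes: crotchet = 2; a full sixteenth-note triplet (3 notes) (three triplet sixteenths span one eighth) = 1; dotted semibreve = 12; dotted crotchet = 3; dotted semibreve = 12; quaver tied to crotchet (quaver + crotchet) = 3; a full sixteenth-note triplet (3 notes) (three triplet sixteenths span one eighth) = 1.
Total: 2 + 1 + 12 + 3 + 12 + 3 + 1 = 34.
34 ÷ 8 = 4 complete bars with 2 left over.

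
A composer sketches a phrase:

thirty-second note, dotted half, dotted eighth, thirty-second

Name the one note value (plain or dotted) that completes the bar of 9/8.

The bar of 9/8 = 36 thirty-second notes.
Convert each value to thirty-second notes: thirty-second note = 1; dotted half = 24; dotted eighth = 6; thirty-second = 1.
Adding: 1 + 24 + 6 + 1 = 32.
Remaining: 36 − 32 = 4 thirty-second notes, which is a eighth note.

eighth note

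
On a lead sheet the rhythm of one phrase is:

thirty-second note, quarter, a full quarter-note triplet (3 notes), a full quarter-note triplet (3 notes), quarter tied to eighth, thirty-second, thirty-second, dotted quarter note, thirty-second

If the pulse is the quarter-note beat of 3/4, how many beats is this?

One quarter-note beat = 8 thirty-second notes.
Each duration in thirty-second notes: thirty-second note = 1; quarter = 8; a full quarter-note triplet (3 notes) (three triplet quarters span one half) = 16; a full quarter-note triplet (3 notes) (three triplet quarters span one half) = 16; quarter tied to eighth (quarter + eighth) = 12; thirty-second = 1; thirty-second = 1; dotted quarter note = 12; thirty-second = 1.
Total: 1 + 8 + 16 + 16 + 12 + 1 + 1 + 12 + 1 = 68.
68 ÷ 8 = 8.5 beats.

8.5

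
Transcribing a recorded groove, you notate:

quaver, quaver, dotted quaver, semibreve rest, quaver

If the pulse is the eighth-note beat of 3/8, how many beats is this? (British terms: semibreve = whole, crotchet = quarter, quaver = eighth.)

One eighth-note beat = 2 sixteenth notes.
Express everything in sixteenth notes: quaver = 2; quaver = 2; dotted quaver = 3; semibreve rest = 16; quaver = 2.
Adding: 2 + 2 + 3 + 16 + 2 = 25.
25 ÷ 2 = 12.5 beats.

12.5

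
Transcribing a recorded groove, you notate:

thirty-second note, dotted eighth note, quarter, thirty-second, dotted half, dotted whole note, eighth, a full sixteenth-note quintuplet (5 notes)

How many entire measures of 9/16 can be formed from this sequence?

One bar of 9/16 = 18 thirty-second notes.
Working in thirty-second notes: thirty-second note = 1; dotted eighth note = 6; quarter = 8; thirty-second = 1; dotted half = 24; dotted whole note = 48; eighth = 4; a full sixteenth-note quintuplet (5 notes) (five quintuplet sixteenths span one quarter) = 8.
Total: 1 + 6 + 8 + 1 + 24 + 48 + 4 + 8 = 100.
100 ÷ 18 = 5 complete bars with 10 left over.

5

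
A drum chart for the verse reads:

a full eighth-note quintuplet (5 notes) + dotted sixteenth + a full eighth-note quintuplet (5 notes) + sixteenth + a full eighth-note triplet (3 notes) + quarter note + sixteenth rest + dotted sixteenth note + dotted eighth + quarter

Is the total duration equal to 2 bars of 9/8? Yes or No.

One bar of 9/8 = 36 thirty-second notes, so 2 bars = 72.
Convert each value to thirty-second notes: a full eighth-note quintuplet (5 notes) (five quintuplet eighths span one half) = 16; dotted sixteenth = 3; a full eighth-note quintuplet (5 notes) (five quintuplet eighths span one half) = 16; sixteenth = 2; a full eighth-note triplet (3 notes) (three triplet eighths span one quarter) = 8; quarter note = 8; sixteenth rest = 2; dotted sixteenth note = 3; dotted eighth = 6; quarter = 8.
Total: 16 + 3 + 16 + 2 + 8 + 8 + 2 + 3 + 6 + 8 = 72.
72 equals 72, so the answer is Yes.

Yes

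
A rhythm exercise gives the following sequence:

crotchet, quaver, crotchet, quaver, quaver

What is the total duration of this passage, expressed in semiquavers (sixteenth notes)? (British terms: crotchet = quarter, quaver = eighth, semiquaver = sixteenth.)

14

Each duration in sixteenth notes: crotchet = 4; quaver = 2; crotchet = 4; quaver = 2; quaver = 2.
Adding: 4 + 2 + 4 + 2 + 2 = 14 sixteenth notes.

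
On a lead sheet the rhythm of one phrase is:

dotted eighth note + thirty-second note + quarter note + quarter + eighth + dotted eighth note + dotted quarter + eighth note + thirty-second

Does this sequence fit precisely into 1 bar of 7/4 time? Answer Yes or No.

One bar of 7/4 = 56 thirty-second notes.
Each duration in thirty-second notes: dotted eighth note = 6; thirty-second note = 1; quarter note = 8; quarter = 8; eighth = 4; dotted eighth note = 6; dotted quarter = 12; eighth note = 4; thirty-second = 1.
Sum: 6 + 1 + 8 + 8 + 4 + 6 + 12 + 4 + 1 = 50.
50 falls short of 56, so the answer is No.

No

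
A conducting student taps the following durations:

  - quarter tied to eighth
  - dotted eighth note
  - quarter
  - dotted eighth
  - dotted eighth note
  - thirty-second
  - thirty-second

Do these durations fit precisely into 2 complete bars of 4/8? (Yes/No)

No

One bar of 4/8 = 16 thirty-second notes, so 2 bars = 32.
Express everything in thirty-second notes: quarter tied to eighth (quarter + eighth) = 12; dotted eighth note = 6; quarter = 8; dotted eighth = 6; dotted eighth note = 6; thirty-second = 1; thirty-second = 1.
Sum: 12 + 6 + 8 + 6 + 6 + 1 + 1 = 40.
40 exceeds 32, so the answer is No.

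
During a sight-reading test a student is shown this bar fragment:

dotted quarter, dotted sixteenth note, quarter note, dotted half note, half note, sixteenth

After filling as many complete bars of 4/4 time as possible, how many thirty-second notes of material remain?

One bar of 4/4 = 32 thirty-second notes.
Working in thirty-second notes: dotted quarter = 12; dotted sixteenth note = 3; quarter note = 8; dotted half note = 24; half note = 16; sixteenth = 2.
Total: 12 + 3 + 8 + 24 + 16 + 2 = 65.
65 ÷ 32 = 2 complete bars with 1 thirty-second note remaining.

1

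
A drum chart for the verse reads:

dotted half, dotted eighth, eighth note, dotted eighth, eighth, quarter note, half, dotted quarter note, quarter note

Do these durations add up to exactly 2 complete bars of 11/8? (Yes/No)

One bar of 11/8 = 22 sixteenth notes, so 2 bars = 44.
In sixteenth notes: dotted half = 12; dotted eighth = 3; eighth note = 2; dotted eighth = 3; eighth = 2; quarter note = 4; half = 8; dotted quarter note = 6; quarter note = 4.
Sum: 12 + 3 + 2 + 3 + 2 + 4 + 8 + 6 + 4 = 44.
44 equals 44, so the answer is Yes.

Yes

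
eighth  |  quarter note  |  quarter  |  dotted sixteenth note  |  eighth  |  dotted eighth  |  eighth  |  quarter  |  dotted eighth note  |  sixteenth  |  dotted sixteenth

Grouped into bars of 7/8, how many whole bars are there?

2

One bar of 7/8 = 28 thirty-second notes.
In thirty-second notes: eighth = 4; quarter note = 8; quarter = 8; dotted sixteenth note = 3; eighth = 4; dotted eighth = 6; eighth = 4; quarter = 8; dotted eighth note = 6; sixteenth = 2; dotted sixteenth = 3.
Altogether 4 + 8 + 8 + 3 + 4 + 6 + 4 + 8 + 6 + 2 + 3 = 56.
56 ÷ 28 = 2 complete bars with 0 left over.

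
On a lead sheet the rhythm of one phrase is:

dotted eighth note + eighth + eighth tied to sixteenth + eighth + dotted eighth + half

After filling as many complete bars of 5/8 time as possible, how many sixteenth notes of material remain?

1

One bar of 5/8 = 10 sixteenth notes.
Each duration in sixteenth notes: dotted eighth note = 3; eighth = 2; eighth tied to sixteenth (eighth + sixteenth) = 3; eighth = 2; dotted eighth = 3; half = 8.
Sum: 3 + 2 + 3 + 2 + 3 + 8 = 21.
21 ÷ 10 = 2 complete bars with 1 sixteenth note remaining.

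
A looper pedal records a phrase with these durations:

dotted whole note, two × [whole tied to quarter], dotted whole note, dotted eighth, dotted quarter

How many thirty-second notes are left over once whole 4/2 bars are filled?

One bar of 4/2 = 32 sixteenth notes.
Express everything in sixteenth notes: dotted whole note = 24; whole tied to quarter (whole + quarter) = 20; whole tied to quarter (whole + quarter) = 20; dotted whole note = 24; dotted eighth = 3; dotted quarter = 6.
Sum: 24 + 20 + 20 + 24 + 3 + 6 = 97.
97 ÷ 32 = 3 complete bars with 1 sixteenth note remaining = 2 thirty-second notes.

2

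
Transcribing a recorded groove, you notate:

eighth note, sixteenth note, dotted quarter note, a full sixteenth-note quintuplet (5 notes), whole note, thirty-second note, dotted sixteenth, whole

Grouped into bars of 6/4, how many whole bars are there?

One bar of 6/4 = 48 thirty-second notes.
Express everything in thirty-second notes: eighth note = 4; sixteenth note = 2; dotted quarter note = 12; a full sixteenth-note quintuplet (5 notes) (five quintuplet sixteenths span one quarter) = 8; whole note = 32; thirty-second note = 1; dotted sixteenth = 3; whole = 32.
Adding: 4 + 2 + 12 + 8 + 32 + 1 + 3 + 32 = 94.
94 ÷ 48 = 1 complete bar with 46 left over.

1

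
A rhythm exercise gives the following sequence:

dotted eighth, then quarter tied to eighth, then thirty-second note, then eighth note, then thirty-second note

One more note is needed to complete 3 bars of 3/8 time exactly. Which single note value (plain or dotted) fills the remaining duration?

dotted quarter note

3 bars of 3/8 = 36 thirty-second notes.
Convert each value to thirty-second notes: dotted eighth = 6; quarter tied to eighth (quarter + eighth) = 12; thirty-second note = 1; eighth note = 4; thirty-second note = 1.
Adding: 6 + 12 + 1 + 4 + 1 = 24.
Remaining: 36 − 24 = 12 thirty-second notes, which is a dotted quarter note.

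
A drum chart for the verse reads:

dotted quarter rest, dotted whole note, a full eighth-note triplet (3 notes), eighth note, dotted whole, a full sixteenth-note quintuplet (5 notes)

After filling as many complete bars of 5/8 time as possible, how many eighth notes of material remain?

2

One bar of 5/8 = 5 eighth notes.
Working in eighth notes: dotted quarter rest = 3; dotted whole note = 12; a full eighth-note triplet (3 notes) (three triplet eighths span one quarter) = 2; eighth note = 1; dotted whole = 12; a full sixteenth-note quintuplet (5 notes) (five quintuplet sixteenths span one quarter) = 2.
Sum: 3 + 12 + 2 + 1 + 12 + 2 = 32.
32 ÷ 5 = 6 complete bars with 2 eighth notes remaining.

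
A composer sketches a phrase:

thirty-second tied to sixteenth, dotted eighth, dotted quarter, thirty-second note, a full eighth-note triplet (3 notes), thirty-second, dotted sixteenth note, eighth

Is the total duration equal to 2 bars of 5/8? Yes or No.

One bar of 5/8 = 20 thirty-second notes, so 2 bars = 40.
Express everything in thirty-second notes: thirty-second tied to sixteenth (thirty-second + sixteenth) = 3; dotted eighth = 6; dotted quarter = 12; thirty-second note = 1; a full eighth-note triplet (3 notes) (three triplet eighths span one quarter) = 8; thirty-second = 1; dotted sixteenth note = 3; eighth = 4.
Altogether 3 + 6 + 12 + 1 + 8 + 1 + 3 + 4 = 38.
38 falls short of 40, so the answer is No.

No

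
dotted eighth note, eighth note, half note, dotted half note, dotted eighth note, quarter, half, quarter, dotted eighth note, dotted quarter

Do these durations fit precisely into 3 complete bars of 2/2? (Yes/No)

One bar of 2/2 = 16 sixteenth notes, so 3 bars = 48.
In sixteenth notes: dotted eighth note = 3; eighth note = 2; half note = 8; dotted half note = 12; dotted eighth note = 3; quarter = 4; half = 8; quarter = 4; dotted eighth note = 3; dotted quarter = 6.
Total: 3 + 2 + 8 + 12 + 3 + 4 + 8 + 4 + 3 + 6 = 53.
53 exceeds 48, so the answer is No.

No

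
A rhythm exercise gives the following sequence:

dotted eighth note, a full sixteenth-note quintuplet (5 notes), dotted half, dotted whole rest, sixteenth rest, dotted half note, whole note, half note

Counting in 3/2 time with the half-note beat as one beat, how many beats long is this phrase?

10

One half-note beat = 8 sixteenth notes.
In sixteenth notes: dotted eighth note = 3; a full sixteenth-note quintuplet (5 notes) (five quintuplet sixteenths span one quarter) = 4; dotted half = 12; dotted whole rest = 24; sixteenth rest = 1; dotted half note = 12; whole note = 16; half note = 8.
Altogether 3 + 4 + 12 + 24 + 1 + 12 + 16 + 8 = 80.
80 ÷ 8 = 10 beats.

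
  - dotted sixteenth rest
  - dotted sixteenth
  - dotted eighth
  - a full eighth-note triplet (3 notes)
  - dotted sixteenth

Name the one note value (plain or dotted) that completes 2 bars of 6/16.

2 bars of 6/16 = 24 thirty-second notes.
Working in thirty-second notes: dotted sixteenth rest = 3; dotted sixteenth = 3; dotted eighth = 6; a full eighth-note triplet (3 notes) (three triplet eighths span one quarter) = 8; dotted sixteenth = 3.
Altogether 3 + 3 + 6 + 8 + 3 = 23.
Remaining: 24 − 23 = 1 thirty-second note, which is a thirty-second note.

thirty-second note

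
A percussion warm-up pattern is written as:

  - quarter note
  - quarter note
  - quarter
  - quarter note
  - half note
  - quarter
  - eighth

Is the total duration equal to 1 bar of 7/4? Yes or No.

No

One bar of 7/4 = 14 eighth notes.
In eighth notes: quarter note = 2; quarter note = 2; quarter = 2; quarter note = 2; half note = 4; quarter = 2; eighth = 1.
Altogether 2 + 2 + 2 + 2 + 4 + 2 + 1 = 15.
15 exceeds 14, so the answer is No.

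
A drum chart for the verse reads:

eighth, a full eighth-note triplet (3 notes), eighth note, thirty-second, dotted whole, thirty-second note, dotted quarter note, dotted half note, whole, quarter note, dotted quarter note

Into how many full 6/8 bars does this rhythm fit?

One bar of 6/8 = 24 thirty-second notes.
Each duration in thirty-second notes: eighth = 4; a full eighth-note triplet (3 notes) (three triplet eighths span one quarter) = 8; eighth note = 4; thirty-second = 1; dotted whole = 48; thirty-second note = 1; dotted quarter note = 12; dotted half note = 24; whole = 32; quarter note = 8; dotted quarter note = 12.
Adding: 4 + 8 + 4 + 1 + 48 + 1 + 12 + 24 + 32 + 8 + 12 = 154.
154 ÷ 24 = 6 complete bars with 10 left over.

6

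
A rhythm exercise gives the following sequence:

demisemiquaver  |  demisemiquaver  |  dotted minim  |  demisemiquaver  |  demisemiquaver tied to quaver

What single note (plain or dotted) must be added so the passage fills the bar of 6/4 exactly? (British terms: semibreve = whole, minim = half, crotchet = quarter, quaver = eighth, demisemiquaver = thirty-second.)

The bar of 6/4 = 48 thirty-second notes.
Express everything in thirty-second notes: demisemiquaver = 1; demisemiquaver = 1; dotted minim = 24; demisemiquaver = 1; demisemiquaver tied to quaver (demisemiquaver + quaver) = 5.
Adding: 1 + 1 + 24 + 1 + 5 = 32.
Remaining: 48 − 32 = 16 thirty-second notes, which is a half note.

half note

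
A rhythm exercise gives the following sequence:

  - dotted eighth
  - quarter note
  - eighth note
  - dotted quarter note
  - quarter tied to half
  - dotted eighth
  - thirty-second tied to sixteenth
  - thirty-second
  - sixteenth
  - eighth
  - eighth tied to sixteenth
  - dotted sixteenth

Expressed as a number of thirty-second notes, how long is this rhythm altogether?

Working in thirty-second notes: dotted eighth = 6; quarter note = 8; eighth note = 4; dotted quarter note = 12; quarter tied to half (quarter + half) = 24; dotted eighth = 6; thirty-second tied to sixteenth (thirty-second + sixteenth) = 3; thirty-second = 1; sixteenth = 2; eighth = 4; eighth tied to sixteenth (eighth + sixteenth) = 6; dotted sixteenth = 3.
Altogether 6 + 8 + 4 + 12 + 24 + 6 + 3 + 1 + 2 + 4 + 6 + 3 = 79 thirty-second notes.

79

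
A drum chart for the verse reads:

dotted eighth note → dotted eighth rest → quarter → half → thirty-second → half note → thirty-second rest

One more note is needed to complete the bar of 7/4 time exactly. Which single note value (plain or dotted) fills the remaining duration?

sixteenth note

The bar of 7/4 = 56 thirty-second notes.
Each duration in thirty-second notes: dotted eighth note = 6; dotted eighth rest = 6; quarter = 8; half = 16; thirty-second = 1; half note = 16; thirty-second rest = 1.
Total: 6 + 6 + 8 + 16 + 1 + 16 + 1 = 54.
Remaining: 56 − 54 = 2 thirty-second notes, which is a sixteenth note.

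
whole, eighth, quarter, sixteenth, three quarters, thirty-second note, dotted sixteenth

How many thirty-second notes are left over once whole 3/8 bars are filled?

2

One bar of 3/8 = 12 thirty-second notes.
Convert each value to thirty-second notes: whole = 32; eighth = 4; quarter = 8; sixteenth = 2; quarter = 8; quarter = 8; quarter = 8; thirty-second note = 1; dotted sixteenth = 3.
Adding: 32 + 4 + 8 + 2 + 8 + 8 + 8 + 1 + 3 = 74.
74 ÷ 12 = 6 complete bars with 2 thirty-second notes remaining.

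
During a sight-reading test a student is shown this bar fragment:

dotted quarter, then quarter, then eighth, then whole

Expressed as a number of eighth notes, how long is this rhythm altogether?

14

Working in eighth notes: dotted quarter = 3; quarter = 2; eighth = 1; whole = 8.
Total: 3 + 2 + 1 + 8 = 14 eighth notes.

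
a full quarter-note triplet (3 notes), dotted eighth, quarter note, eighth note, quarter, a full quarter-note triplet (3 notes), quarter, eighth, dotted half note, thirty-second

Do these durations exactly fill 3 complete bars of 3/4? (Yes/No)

One bar of 3/4 = 24 thirty-second notes, so 3 bars = 72.
In thirty-second notes: a full quarter-note triplet (3 notes) (three triplet quarters span one half) = 16; dotted eighth = 6; quarter note = 8; eighth note = 4; quarter = 8; a full quarter-note triplet (3 notes) (three triplet quarters span one half) = 16; quarter = 8; eighth = 4; dotted half note = 24; thirty-second = 1.
Total: 16 + 6 + 8 + 4 + 8 + 16 + 8 + 4 + 24 + 1 = 95.
95 exceeds 72, so the answer is No.

No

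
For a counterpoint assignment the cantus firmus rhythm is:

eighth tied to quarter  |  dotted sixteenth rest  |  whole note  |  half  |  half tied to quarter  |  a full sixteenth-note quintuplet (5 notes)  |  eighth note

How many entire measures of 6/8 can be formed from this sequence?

One bar of 6/8 = 24 thirty-second notes.
Each duration in thirty-second notes: eighth tied to quarter (eighth + quarter) = 12; dotted sixteenth rest = 3; whole note = 32; half = 16; half tied to quarter (half + quarter) = 24; a full sixteenth-note quintuplet (5 notes) (five quintuplet sixteenths span one quarter) = 8; eighth note = 4.
Adding: 12 + 3 + 32 + 16 + 24 + 8 + 4 = 99.
99 ÷ 24 = 4 complete bars with 3 left over.

4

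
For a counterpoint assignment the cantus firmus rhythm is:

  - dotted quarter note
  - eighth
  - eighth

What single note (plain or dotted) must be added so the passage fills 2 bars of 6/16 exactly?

eighth note

2 bars of 6/16 = 6 eighth notes.
Working in eighth notes: dotted quarter note = 3; eighth = 1; eighth = 1.
Adding: 3 + 1 + 1 = 5.
Remaining: 6 − 5 = 1 eighth note, which is a eighth note.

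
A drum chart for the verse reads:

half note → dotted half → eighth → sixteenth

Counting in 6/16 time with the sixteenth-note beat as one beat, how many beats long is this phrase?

One sixteenth-note beat = 2 thirty-second notes.
In thirty-second notes: half note = 16; dotted half = 24; eighth = 4; sixteenth = 2.
Total: 16 + 24 + 4 + 2 = 46.
46 ÷ 2 = 23 beats.

23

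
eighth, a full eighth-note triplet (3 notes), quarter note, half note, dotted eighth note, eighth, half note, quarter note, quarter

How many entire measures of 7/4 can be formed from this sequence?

1

One bar of 7/4 = 28 sixteenth notes.
In sixteenth notes: eighth = 2; a full eighth-note triplet (3 notes) (three triplet eighths span one quarter) = 4; quarter note = 4; half note = 8; dotted eighth note = 3; eighth = 2; half note = 8; quarter note = 4; quarter = 4.
Adding: 2 + 4 + 4 + 8 + 3 + 2 + 8 + 4 + 4 = 39.
39 ÷ 28 = 1 complete bar with 11 left over.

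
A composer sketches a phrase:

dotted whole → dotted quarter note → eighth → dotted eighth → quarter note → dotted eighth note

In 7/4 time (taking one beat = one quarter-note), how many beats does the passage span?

10.5

One quarter-note beat = 4 sixteenth notes.
In sixteenth notes: dotted whole = 24; dotted quarter note = 6; eighth = 2; dotted eighth = 3; quarter note = 4; dotted eighth note = 3.
Adding: 24 + 6 + 2 + 3 + 4 + 3 = 42.
42 ÷ 4 = 10.5 beats.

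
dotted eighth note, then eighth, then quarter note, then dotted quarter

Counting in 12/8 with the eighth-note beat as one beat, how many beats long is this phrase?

7.5

One eighth-note beat = 2 sixteenth notes.
Working in sixteenth notes: dotted eighth note = 3; eighth = 2; quarter note = 4; dotted quarter = 6.
Sum: 3 + 2 + 4 + 6 = 15.
15 ÷ 2 = 7.5 beats.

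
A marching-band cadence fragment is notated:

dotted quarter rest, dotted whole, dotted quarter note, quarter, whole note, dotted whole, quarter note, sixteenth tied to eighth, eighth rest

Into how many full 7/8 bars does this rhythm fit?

One bar of 7/8 = 14 sixteenth notes.
Convert each value to sixteenth notes: dotted quarter rest = 6; dotted whole = 24; dotted quarter note = 6; quarter = 4; whole note = 16; dotted whole = 24; quarter note = 4; sixteenth tied to eighth (sixteenth + eighth) = 3; eighth rest = 2.
Altogether 6 + 24 + 6 + 4 + 16 + 24 + 4 + 3 + 2 = 89.
89 ÷ 14 = 6 complete bars with 5 left over.

6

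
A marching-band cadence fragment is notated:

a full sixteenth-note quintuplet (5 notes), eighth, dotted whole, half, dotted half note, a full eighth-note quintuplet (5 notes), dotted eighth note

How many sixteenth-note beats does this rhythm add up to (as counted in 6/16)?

One sixteenth-note beat = 2 thirty-second notes.
Express everything in thirty-second notes: a full sixteenth-note quintuplet (5 notes) (five quintuplet sixteenths span one quarter) = 8; eighth = 4; dotted whole = 48; half = 16; dotted half note = 24; a full eighth-note quintuplet (5 notes) (five quintuplet eighths span one half) = 16; dotted eighth note = 6.
Adding: 8 + 4 + 48 + 16 + 24 + 16 + 6 = 122.
122 ÷ 2 = 61 beats.

61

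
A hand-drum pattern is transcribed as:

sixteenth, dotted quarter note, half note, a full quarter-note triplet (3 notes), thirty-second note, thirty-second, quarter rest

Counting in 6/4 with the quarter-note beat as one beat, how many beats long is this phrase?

One quarter-note beat = 8 thirty-second notes.
In thirty-second notes: sixteenth = 2; dotted quarter note = 12; half note = 16; a full quarter-note triplet (3 notes) (three triplet quarters span one half) = 16; thirty-second note = 1; thirty-second = 1; quarter rest = 8.
Adding: 2 + 12 + 16 + 16 + 1 + 1 + 8 = 56.
56 ÷ 8 = 7 beats.

7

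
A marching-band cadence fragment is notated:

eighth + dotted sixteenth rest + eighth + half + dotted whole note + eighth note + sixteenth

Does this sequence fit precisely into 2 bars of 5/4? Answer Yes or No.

No

One bar of 5/4 = 40 thirty-second notes, so 2 bars = 80.
Working in thirty-second notes: eighth = 4; dotted sixteenth rest = 3; eighth = 4; half = 16; dotted whole note = 48; eighth note = 4; sixteenth = 2.
Sum: 4 + 3 + 4 + 16 + 48 + 4 + 2 = 81.
81 exceeds 80, so the answer is No.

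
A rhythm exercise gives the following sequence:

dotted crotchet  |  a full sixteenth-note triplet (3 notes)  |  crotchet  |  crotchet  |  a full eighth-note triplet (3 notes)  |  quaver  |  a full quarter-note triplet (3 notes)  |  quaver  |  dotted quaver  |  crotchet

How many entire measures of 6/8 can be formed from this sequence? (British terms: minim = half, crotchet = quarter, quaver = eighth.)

One bar of 6/8 = 12 sixteenth notes.
Working in sixteenth notes: dotted crotchet = 6; a full sixteenth-note triplet (3 notes) (three triplet sixteenths span one eighth) = 2; crotchet = 4; crotchet = 4; a full eighth-note triplet (3 notes) (three triplet eighths span one quarter) = 4; quaver = 2; a full quarter-note triplet (3 notes) (three triplet quarters span one half) = 8; quaver = 2; dotted quaver = 3; crotchet = 4.
Adding: 6 + 2 + 4 + 4 + 4 + 2 + 8 + 2 + 3 + 4 = 39.
39 ÷ 12 = 3 complete bars with 3 left over.

3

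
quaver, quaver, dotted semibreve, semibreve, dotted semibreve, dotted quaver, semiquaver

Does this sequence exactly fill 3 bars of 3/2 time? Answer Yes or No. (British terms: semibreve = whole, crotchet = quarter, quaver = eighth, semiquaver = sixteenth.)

One bar of 3/2 = 24 sixteenth notes, so 3 bars = 72.
Convert each value to sixteenth notes: quaver = 2; quaver = 2; dotted semibreve = 24; semibreve = 16; dotted semibreve = 24; dotted quaver = 3; semiquaver = 1.
Adding: 2 + 2 + 24 + 16 + 24 + 3 + 1 = 72.
72 equals 72, so the answer is Yes.

Yes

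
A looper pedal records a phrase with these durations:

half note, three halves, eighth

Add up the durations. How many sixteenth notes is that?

34

In sixteenth notes: half note = 8; half = 8; half = 8; half = 8; eighth = 2.
Altogether 8 + 8 + 8 + 8 + 2 = 34 sixteenth notes.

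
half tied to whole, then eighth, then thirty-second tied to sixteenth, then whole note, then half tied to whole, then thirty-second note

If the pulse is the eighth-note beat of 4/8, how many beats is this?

One eighth-note beat = 4 thirty-second notes.
Express everything in thirty-second notes: half tied to whole (half + whole) = 48; eighth = 4; thirty-second tied to sixteenth (thirty-second + sixteenth) = 3; whole note = 32; half tied to whole (half + whole) = 48; thirty-second note = 1.
Sum: 48 + 4 + 3 + 32 + 48 + 1 = 136.
136 ÷ 4 = 34 beats.

34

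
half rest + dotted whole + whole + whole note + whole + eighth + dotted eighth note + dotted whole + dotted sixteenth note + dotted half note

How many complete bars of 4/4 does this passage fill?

One bar of 4/4 = 32 thirty-second notes.
Working in thirty-second notes: half rest = 16; dotted whole = 48; whole = 32; whole note = 32; whole = 32; eighth = 4; dotted eighth note = 6; dotted whole = 48; dotted sixteenth note = 3; dotted half note = 24.
Total: 16 + 48 + 32 + 32 + 32 + 4 + 6 + 48 + 3 + 24 = 245.
245 ÷ 32 = 7 complete bars with 21 left over.

7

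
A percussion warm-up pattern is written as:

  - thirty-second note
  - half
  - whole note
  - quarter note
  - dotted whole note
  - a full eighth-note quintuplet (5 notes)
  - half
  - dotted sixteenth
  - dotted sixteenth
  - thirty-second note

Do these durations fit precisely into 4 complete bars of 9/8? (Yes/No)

One bar of 9/8 = 36 thirty-second notes, so 4 bars = 144.
Express everything in thirty-second notes: thirty-second note = 1; half = 16; whole note = 32; quarter note = 8; dotted whole note = 48; a full eighth-note quintuplet (5 notes) (five quintuplet eighths span one half) = 16; half = 16; dotted sixteenth = 3; dotted sixteenth = 3; thirty-second note = 1.
Sum: 1 + 16 + 32 + 8 + 48 + 16 + 16 + 3 + 3 + 1 = 144.
144 equals 144, so the answer is Yes.

Yes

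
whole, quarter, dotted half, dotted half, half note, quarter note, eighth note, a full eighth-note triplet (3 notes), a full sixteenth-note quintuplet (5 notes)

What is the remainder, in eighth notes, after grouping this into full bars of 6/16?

0

One bar of 6/16 = 3 eighth notes.
Convert each value to eighth notes: whole = 8; quarter = 2; dotted half = 6; dotted half = 6; half note = 4; quarter note = 2; eighth note = 1; a full eighth-note triplet (3 notes) (three triplet eighths span one quarter) = 2; a full sixteenth-note quintuplet (5 notes) (five quintuplet sixteenths span one quarter) = 2.
Adding: 8 + 2 + 6 + 6 + 4 + 2 + 1 + 2 + 2 = 33.
33 ÷ 3 = 11 complete bars with 0 eighth notes remaining.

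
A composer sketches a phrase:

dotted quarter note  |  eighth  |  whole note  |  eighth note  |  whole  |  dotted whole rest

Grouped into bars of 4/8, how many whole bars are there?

One bar of 4/8 = 4 eighth notes.
Working in eighth notes: dotted quarter note = 3; eighth = 1; whole note = 8; eighth note = 1; whole = 8; dotted whole rest = 12.
Sum: 3 + 1 + 8 + 1 + 8 + 12 = 33.
33 ÷ 4 = 8 complete bars with 1 left over.

8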